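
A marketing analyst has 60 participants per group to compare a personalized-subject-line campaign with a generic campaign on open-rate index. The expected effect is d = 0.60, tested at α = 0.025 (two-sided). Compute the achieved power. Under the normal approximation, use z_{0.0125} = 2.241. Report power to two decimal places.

power ≈ 0.85

For two equal groups, power = Φ(d·√(n/2) − z_{α/2}).
d·√(n/2) = 0.60 × √(60/2) = 0.60 × 5.477 = 3.286.
z_β = 3.286 − 2.241 = 1.045.
Power = Φ(1.045) = 0.852.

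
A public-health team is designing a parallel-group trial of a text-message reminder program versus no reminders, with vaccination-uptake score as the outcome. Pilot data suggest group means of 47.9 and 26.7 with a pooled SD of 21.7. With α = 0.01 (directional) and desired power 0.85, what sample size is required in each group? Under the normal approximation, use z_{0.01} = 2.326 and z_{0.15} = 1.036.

n = 24 per group

Cohen's d = |M₁ − M₂| / SD_pooled = |47.9 − 26.7| / 21.7 = 21.2 / 21.7 = 0.977.
For two independent groups with equal n: n = 2·((z_{α} + z_β) / d)².
z_{α} + z_β = 2.326 + 1.036 = 3.362.
n = 2 × (3.362 / 0.977)² = 2 × 3.441² = 2 × 11.84 = 23.7.
Round up to the next whole participant.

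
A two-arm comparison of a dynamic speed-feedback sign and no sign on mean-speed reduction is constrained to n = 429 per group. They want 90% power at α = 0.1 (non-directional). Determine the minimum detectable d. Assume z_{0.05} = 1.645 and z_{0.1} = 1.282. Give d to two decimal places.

For two independent groups of n = 429 each: d_min = (z_{α/2} + z_β)·√(2/n).
z-sum = 1.645 + 1.282 = 2.927.
d_min = 2.927 × √(2/429) = 2.927 × 0.0683 = 0.200.

d_min ≈ 0.20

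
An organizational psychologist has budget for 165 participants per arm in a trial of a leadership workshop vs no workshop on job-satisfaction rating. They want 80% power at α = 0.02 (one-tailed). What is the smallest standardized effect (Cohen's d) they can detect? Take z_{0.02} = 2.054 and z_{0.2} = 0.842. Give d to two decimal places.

For two independent groups of n = 165 each: d_min = (z_{α} + z_β)·√(2/n).
z-sum = 2.054 + 0.842 = 2.896.
d_min = 2.896 × √(2/165) = 2.896 × 0.1101 = 0.319.

d_min ≈ 0.32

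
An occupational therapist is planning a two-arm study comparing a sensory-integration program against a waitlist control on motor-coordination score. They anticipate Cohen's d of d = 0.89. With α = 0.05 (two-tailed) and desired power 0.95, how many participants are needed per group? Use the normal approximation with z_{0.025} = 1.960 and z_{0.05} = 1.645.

n = 33 per group

For two independent groups with equal n: n = 2·((z_{α/2} + z_β) / d)².
z_{α/2} + z_β = 1.960 + 1.645 = 3.605.
n = 2 × (3.605 / 0.89)² = 2 × 4.051² = 2 × 16.41 = 32.8.
Round up to the next whole participant.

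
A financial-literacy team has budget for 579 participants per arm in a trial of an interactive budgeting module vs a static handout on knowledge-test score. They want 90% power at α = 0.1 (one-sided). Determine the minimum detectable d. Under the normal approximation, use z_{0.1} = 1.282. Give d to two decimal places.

d_min ≈ 0.15

For two independent groups of n = 579 each: d_min = (z_{α} + z_β)·√(2/n).
z-sum = 1.282 + 1.282 = 2.564.
d_min = 2.564 × √(2/579) = 2.564 × 0.0588 = 0.151.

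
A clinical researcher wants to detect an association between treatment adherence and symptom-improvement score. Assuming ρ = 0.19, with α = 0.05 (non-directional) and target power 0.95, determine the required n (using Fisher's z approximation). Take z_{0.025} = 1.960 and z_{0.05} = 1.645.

Fisher's z: C = ½·ln((1+r)/(1−r)) = ½·ln(1.4691) = 0.1923.
n = ((z_{α/2} + z_β)/C)² + 3.
(1.960 + 1.645) / 0.1923 = 3.605 / 0.1923 = 18.747.
n = 18.747² + 3 = 351.44 + 3 = 354.4.
Round up.

n = 355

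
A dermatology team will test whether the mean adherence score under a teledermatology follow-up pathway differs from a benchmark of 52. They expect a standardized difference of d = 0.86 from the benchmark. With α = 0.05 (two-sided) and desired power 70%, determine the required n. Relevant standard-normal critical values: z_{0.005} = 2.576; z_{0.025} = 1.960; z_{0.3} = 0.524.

For a one-sample test: n = ((z_{α/2} + z_β) / d)².
z_{α/2} + z_β = 1.960 + 0.524 = 2.484.
n = (2.484 / 0.86)² = 2.888² = 8.34.
Round up.

n = 9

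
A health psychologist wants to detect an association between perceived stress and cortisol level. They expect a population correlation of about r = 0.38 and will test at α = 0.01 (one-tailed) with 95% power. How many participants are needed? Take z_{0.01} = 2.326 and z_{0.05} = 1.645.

n = 102

Fisher's z: C = ½·ln((1+r)/(1−r)) = ½·ln(2.2258) = 0.4001.
n = ((z_{α} + z_β)/C)² + 3.
(2.326 + 1.645) / 0.4001 = 3.971 / 0.4001 = 9.925.
n = 9.925² + 3 = 98.51 + 3 = 101.5.
Round up.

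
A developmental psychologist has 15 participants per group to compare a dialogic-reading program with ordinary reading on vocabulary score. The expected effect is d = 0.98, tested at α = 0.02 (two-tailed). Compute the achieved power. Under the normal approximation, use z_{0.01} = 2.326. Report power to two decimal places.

For two equal groups, power = Φ(d·√(n/2) − z_{α/2}).
d·√(n/2) = 0.98 × √(15/2) = 0.98 × 2.739 = 2.684.
z_β = 2.684 − 2.326 = 0.358.
Power = Φ(0.358) = 0.640.

power ≈ 0.64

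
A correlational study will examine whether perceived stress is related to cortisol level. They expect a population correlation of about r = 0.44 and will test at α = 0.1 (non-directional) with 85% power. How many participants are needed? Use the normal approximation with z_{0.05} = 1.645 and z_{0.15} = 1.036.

n = 36

Fisher's z: C = ½·ln((1+r)/(1−r)) = ½·ln(2.5714) = 0.4722.
n = ((z_{α/2} + z_β)/C)² + 3.
(1.645 + 1.036) / 0.4722 = 2.681 / 0.4722 = 5.678.
n = 5.678² + 3 = 32.24 + 3 = 35.2.
Round up.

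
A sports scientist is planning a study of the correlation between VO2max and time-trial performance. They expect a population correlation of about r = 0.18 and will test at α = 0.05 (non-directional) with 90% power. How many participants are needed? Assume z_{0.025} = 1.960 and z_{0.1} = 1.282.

n = 321

Fisher's z: C = ½·ln((1+r)/(1−r)) = ½·ln(1.4390) = 0.1820.
n = ((z_{α/2} + z_β)/C)² + 3.
(1.960 + 1.282) / 0.1820 = 3.242 / 0.1820 = 17.813.
n = 17.813² + 3 = 317.31 + 3 = 320.3.
Round up.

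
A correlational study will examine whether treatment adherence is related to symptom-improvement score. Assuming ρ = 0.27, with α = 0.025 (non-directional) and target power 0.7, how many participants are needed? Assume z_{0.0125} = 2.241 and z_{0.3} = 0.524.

Fisher's z: C = ½·ln((1+r)/(1−r)) = ½·ln(1.7397) = 0.2769.
n = ((z_{α/2} + z_β)/C)² + 3.
(2.241 + 0.524) / 0.2769 = 2.765 / 0.2769 = 9.986.
n = 9.986² + 3 = 99.71 + 3 = 102.7.
Round up.

n = 103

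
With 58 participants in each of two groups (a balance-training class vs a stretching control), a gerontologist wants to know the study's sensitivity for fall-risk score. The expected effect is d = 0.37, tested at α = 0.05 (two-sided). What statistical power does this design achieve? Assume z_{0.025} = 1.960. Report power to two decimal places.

For two equal groups, power = Φ(d·√(n/2) − z_{α/2}).
d·√(n/2) = 0.37 × √(58/2) = 0.37 × 5.385 = 1.993.
z_β = 1.993 − 1.960 = 0.033.
Power = Φ(0.033) = 0.513.

power ≈ 0.51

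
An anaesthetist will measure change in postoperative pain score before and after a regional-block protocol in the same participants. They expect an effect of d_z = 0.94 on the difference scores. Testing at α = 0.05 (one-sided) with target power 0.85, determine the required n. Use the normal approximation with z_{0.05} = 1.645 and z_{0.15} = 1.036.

For a paired (one-sample on differences) test: n = ((z_{α} + z_β) / d)².
z_{α} + z_β = 1.645 + 1.036 = 2.681.
n = (2.681 / 0.94)² = 2.852² = 8.13.
Round up.

n = 9 pairs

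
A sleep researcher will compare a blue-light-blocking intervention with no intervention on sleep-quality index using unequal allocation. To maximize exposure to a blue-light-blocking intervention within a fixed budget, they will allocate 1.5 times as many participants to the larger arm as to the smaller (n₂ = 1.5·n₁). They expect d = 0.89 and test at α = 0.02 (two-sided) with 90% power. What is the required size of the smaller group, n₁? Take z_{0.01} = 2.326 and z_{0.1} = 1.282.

n₁ = 28

With allocation ratio k = n₂/n₁ = 1.5, Var(x̄₁−x̄₂) = σ²(1/n₁ + 1/(k·n₁)) = σ²·(k+1)/(k·n₁).
So n₁ = (1 + 1/k)·((z_{α/2} + z_β)/d)² = 1.667 × (3.608/0.89)².
n₁ = 1.667 × 16.43 = 27.4.
Round up: n₁ = 28, giving n₂ = 1.5 × 28 = 42.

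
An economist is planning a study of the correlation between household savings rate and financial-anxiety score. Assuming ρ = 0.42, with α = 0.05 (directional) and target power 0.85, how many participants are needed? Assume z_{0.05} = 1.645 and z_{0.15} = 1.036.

Fisher's z: C = ½·ln((1+r)/(1−r)) = ½·ln(2.4483) = 0.4477.
n = ((z_{α} + z_β)/C)² + 3.
(1.645 + 1.036) / 0.4477 = 2.681 / 0.4477 = 5.988.
n = 5.988² + 3 = 35.86 + 3 = 38.9.
Round up.

n = 39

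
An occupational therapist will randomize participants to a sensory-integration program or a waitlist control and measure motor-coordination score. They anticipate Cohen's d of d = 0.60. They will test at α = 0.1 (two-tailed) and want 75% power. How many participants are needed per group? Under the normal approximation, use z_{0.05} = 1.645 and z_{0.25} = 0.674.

For two independent groups with equal n: n = 2·((z_{α/2} + z_β) / d)².
z_{α/2} + z_β = 1.645 + 0.674 = 2.319.
n = 2 × (2.319 / 0.60)² = 2 × 3.865² = 2 × 14.94 = 29.9.
Round up to the next whole participant.

n = 30 per group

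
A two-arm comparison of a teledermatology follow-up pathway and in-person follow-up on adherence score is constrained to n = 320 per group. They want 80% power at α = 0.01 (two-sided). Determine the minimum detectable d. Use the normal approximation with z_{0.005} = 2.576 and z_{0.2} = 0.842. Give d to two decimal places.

For two independent groups of n = 320 each: d_min = (z_{α/2} + z_β)·√(2/n).
z-sum = 2.576 + 0.842 = 3.418.
d_min = 3.418 × √(2/320) = 3.418 × 0.0791 = 0.270.

d_min ≈ 0.27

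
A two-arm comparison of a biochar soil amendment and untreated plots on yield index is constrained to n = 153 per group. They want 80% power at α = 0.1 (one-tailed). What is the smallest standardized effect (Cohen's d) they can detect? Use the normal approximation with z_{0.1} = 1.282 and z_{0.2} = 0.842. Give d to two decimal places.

For two independent groups of n = 153 each: d_min = (z_{α} + z_β)·√(2/n).
z-sum = 1.282 + 0.842 = 2.124.
d_min = 2.124 × √(2/153) = 2.124 × 0.1143 = 0.243.

d_min ≈ 0.24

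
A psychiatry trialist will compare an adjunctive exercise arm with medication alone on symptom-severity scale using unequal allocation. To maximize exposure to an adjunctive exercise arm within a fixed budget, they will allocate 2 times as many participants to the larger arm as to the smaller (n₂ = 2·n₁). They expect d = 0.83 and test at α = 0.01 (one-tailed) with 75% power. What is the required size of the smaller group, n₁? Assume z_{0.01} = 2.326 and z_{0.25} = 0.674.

n₁ = 20

With allocation ratio k = n₂/n₁ = 2, Var(x̄₁−x̄₂) = σ²(1/n₁ + 1/(k·n₁)) = σ²·(k+1)/(k·n₁).
So n₁ = (1 + 1/k)·((z_{α} + z_β)/d)² = 1.500 × (3.000/0.83)².
n₁ = 1.500 × 13.06 = 19.6.
Round up: n₁ = 20, giving n₂ = 2 × 20 = 40.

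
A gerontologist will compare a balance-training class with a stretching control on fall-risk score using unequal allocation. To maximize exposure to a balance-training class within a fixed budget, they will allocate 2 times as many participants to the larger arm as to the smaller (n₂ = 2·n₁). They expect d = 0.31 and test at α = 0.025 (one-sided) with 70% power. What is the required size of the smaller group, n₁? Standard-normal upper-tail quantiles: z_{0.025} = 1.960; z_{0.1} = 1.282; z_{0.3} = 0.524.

n₁ = 97

With allocation ratio k = n₂/n₁ = 2, Var(x̄₁−x̄₂) = σ²(1/n₁ + 1/(k·n₁)) = σ²·(k+1)/(k·n₁).
So n₁ = (1 + 1/k)·((z_{α} + z_β)/d)² = 1.500 × (2.484/0.31)².
n₁ = 1.500 × 64.21 = 96.3.
Round up: n₁ = 97, giving n₂ = 2 × 97 = 194.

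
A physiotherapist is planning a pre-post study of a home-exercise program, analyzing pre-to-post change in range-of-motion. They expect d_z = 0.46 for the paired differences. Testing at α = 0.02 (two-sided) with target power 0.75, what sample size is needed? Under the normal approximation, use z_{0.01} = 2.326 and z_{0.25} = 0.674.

n = 43 pairs

For a paired (one-sample on differences) test: n = ((z_{α/2} + z_β) / d)².
z_{α/2} + z_β = 2.326 + 0.674 = 3.000.
n = (3.000 / 0.46)² = 6.522² = 42.53.
Round up.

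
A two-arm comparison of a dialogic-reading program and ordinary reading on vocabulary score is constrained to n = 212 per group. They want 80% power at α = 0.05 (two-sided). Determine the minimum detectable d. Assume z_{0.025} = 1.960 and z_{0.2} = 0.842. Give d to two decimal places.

d_min ≈ 0.27

For two independent groups of n = 212 each: d_min = (z_{α/2} + z_β)·√(2/n).
z-sum = 1.960 + 0.842 = 2.802.
d_min = 2.802 × √(2/212) = 2.802 × 0.0971 = 0.272.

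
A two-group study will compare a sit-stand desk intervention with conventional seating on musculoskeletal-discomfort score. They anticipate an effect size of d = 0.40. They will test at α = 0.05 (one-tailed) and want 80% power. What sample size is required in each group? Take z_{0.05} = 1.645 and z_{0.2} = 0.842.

n = 78 per group

For two independent groups with equal n: n = 2·((z_{α} + z_β) / d)².
z_{α} + z_β = 1.645 + 0.842 = 2.487.
n = 2 × (2.487 / 0.40)² = 2 × 6.218² = 2 × 38.66 = 77.3.
Round up to the next whole participant.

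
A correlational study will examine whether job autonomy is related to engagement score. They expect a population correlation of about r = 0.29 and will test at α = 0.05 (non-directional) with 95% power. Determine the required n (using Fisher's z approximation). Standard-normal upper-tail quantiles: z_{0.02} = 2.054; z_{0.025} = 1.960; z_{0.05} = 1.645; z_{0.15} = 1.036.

Fisher's z: C = ½·ln((1+r)/(1−r)) = ½·ln(1.8169) = 0.2986.
n = ((z_{α/2} + z_β)/C)² + 3.
(1.960 + 1.645) / 0.2986 = 3.605 / 0.2986 = 12.073.
n = 12.073² + 3 = 145.76 + 3 = 148.8.
Round up.

n = 149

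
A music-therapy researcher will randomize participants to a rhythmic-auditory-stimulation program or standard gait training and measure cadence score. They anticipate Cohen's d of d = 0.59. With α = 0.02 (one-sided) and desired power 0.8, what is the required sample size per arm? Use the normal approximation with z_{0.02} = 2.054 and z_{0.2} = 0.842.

n = 49 per group

For two independent groups with equal n: n = 2·((z_{α} + z_β) / d)².
z_{α} + z_β = 2.054 + 0.842 = 2.896.
n = 2 × (2.896 / 0.59)² = 2 × 4.908² = 2 × 24.09 = 48.2.
Round up to the next whole participant.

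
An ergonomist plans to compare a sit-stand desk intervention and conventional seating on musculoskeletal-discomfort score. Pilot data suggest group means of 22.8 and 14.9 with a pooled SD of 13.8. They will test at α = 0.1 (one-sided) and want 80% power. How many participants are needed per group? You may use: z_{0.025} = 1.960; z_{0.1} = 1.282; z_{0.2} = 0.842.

n = 28 per group

Cohen's d = |M₁ − M₂| / SD_pooled = |22.8 − 14.9| / 13.8 = 7.9 / 13.8 = 0.572.
For two independent groups with equal n: n = 2·((z_{α} + z_β) / d)².
z_{α} + z_β = 1.282 + 0.842 = 2.124.
n = 2 × (2.124 / 0.572)² = 2 × 3.713² = 2 × 13.79 = 27.6.
Round up to the next whole participant.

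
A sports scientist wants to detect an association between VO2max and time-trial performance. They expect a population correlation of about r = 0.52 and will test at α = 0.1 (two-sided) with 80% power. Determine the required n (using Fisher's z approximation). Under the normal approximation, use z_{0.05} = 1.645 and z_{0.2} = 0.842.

n = 22

Fisher's z: C = ½·ln((1+r)/(1−r)) = ½·ln(3.1667) = 0.5763.
n = ((z_{α/2} + z_β)/C)² + 3.
(1.645 + 0.842) / 0.5763 = 2.487 / 0.5763 = 4.315.
n = 4.315² + 3 = 18.62 + 3 = 21.6.
Round up.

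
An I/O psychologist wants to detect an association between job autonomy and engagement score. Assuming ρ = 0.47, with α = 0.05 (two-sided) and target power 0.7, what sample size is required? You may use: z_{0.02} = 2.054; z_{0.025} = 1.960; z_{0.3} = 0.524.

Fisher's z: C = ½·ln((1+r)/(1−r)) = ½·ln(2.7736) = 0.5101.
n = ((z_{α/2} + z_β)/C)² + 3.
(1.960 + 0.524) / 0.5101 = 2.484 / 0.5101 = 4.870.
n = 4.870² + 3 = 23.71 + 3 = 26.7.
Round up.

n = 27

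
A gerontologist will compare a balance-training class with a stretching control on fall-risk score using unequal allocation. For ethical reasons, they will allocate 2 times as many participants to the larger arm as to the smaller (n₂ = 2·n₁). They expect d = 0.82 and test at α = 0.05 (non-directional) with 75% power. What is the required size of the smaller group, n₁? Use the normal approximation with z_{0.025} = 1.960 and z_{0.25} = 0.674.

n₁ = 16

With allocation ratio k = n₂/n₁ = 2, Var(x̄₁−x̄₂) = σ²(1/n₁ + 1/(k·n₁)) = σ²·(k+1)/(k·n₁).
So n₁ = (1 + 1/k)·((z_{α/2} + z_β)/d)² = 1.500 × (2.634/0.82)².
n₁ = 1.500 × 10.32 = 15.5.
Round up: n₁ = 16, giving n₂ = 2 × 16 = 32.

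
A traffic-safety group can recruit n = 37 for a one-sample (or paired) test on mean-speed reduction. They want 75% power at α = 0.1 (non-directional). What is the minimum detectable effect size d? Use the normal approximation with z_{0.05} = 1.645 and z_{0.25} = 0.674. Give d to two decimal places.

d_min ≈ 0.38

For a single sample (or paired design) of n = 37: d_min = (z_{α/2} + z_β)/√n.
z-sum = 1.645 + 0.674 = 2.319.
d_min = 2.319 / √37 = 2.319 / 6.083 = 0.381.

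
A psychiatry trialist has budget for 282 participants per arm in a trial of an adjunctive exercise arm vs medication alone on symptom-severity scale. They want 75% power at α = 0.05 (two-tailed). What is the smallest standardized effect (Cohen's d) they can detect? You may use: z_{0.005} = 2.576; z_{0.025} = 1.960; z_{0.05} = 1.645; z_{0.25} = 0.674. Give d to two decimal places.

For two independent groups of n = 282 each: d_min = (z_{α/2} + z_β)·√(2/n).
z-sum = 1.960 + 0.674 = 2.634.
d_min = 2.634 × √(2/282) = 2.634 × 0.0842 = 0.222.

d_min ≈ 0.22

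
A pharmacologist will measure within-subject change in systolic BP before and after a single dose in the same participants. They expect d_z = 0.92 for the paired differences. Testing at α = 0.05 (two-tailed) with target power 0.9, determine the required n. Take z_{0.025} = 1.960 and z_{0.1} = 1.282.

For a paired (one-sample on differences) test: n = ((z_{α/2} + z_β) / d)².
z_{α/2} + z_β = 1.960 + 1.282 = 3.242.
n = (3.242 / 0.92)² = 3.524² = 12.42.
Round up.

n = 13 pairs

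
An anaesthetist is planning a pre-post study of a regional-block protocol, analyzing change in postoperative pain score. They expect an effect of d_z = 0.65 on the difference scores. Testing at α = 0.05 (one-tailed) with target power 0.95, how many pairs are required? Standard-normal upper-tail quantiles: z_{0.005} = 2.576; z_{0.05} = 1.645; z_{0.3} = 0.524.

For a paired (one-sample on differences) test: n = ((z_{α} + z_β) / d)².
z_{α} + z_β = 1.645 + 1.645 = 3.290.
n = (3.290 / 0.65)² = 5.062² = 25.62.
Round up.

n = 26 pairs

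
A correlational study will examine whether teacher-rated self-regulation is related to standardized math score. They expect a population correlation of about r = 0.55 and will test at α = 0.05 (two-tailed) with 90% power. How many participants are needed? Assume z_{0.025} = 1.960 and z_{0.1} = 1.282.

Fisher's z: C = ½·ln((1+r)/(1−r)) = ½·ln(3.4444) = 0.6184.
n = ((z_{α/2} + z_β)/C)² + 3.
(1.960 + 1.282) / 0.6184 = 3.242 / 0.6184 = 5.243.
n = 5.243² + 3 = 27.48 + 3 = 30.5.
Round up.

n = 31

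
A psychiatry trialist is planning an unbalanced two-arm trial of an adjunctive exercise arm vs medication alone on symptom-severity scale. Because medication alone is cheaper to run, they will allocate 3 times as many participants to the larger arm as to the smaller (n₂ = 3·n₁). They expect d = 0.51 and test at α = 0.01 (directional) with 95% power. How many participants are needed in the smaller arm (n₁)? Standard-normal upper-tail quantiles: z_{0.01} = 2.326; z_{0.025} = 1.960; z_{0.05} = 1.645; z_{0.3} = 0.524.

n₁ = 81

With allocation ratio k = n₂/n₁ = 3, Var(x̄₁−x̄₂) = σ²(1/n₁ + 1/(k·n₁)) = σ²·(k+1)/(k·n₁).
So n₁ = (1 + 1/k)·((z_{α} + z_β)/d)² = 1.333 × (3.971/0.51)².
n₁ = 1.333 × 60.63 = 80.8.
Round up: n₁ = 81, giving n₂ = 3 × 81 = 243.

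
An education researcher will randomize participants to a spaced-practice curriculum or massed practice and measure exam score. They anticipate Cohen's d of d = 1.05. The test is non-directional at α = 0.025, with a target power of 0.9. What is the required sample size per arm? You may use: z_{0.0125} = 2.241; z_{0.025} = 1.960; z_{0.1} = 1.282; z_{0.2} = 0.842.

For two independent groups with equal n: n = 2·((z_{α/2} + z_β) / d)².
z_{α/2} + z_β = 2.241 + 1.282 = 3.523.
n = 2 × (3.523 / 1.05)² = 2 × 3.355² = 2 × 11.26 = 22.5.
Round up to the next whole participant.

n = 23 per group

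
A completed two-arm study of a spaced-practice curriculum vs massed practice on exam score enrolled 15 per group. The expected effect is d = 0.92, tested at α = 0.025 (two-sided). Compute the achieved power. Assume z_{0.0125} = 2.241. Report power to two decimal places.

For two equal groups, power = Φ(d·√(n/2) − z_{α/2}).
d·√(n/2) = 0.92 × √(15/2) = 0.92 × 2.739 = 2.520.
z_β = 2.520 − 2.241 = 0.279.
Power = Φ(0.279) = 0.610.

power ≈ 0.61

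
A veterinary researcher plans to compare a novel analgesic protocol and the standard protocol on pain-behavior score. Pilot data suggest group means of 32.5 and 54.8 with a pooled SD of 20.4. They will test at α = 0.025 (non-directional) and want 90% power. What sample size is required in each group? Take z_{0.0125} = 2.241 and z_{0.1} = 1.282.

Cohen's d = |M₁ − M₂| / SD_pooled = |32.5 − 54.8| / 20.4 = 22.3 / 20.4 = 1.093.
For two independent groups with equal n: n = 2·((z_{α/2} + z_β) / d)².
z_{α/2} + z_β = 2.241 + 1.282 = 3.523.
n = 2 × (3.523 / 1.093)² = 2 × 3.223² = 2 × 10.39 = 20.8.
Round up to the next whole participant.

n = 21 per group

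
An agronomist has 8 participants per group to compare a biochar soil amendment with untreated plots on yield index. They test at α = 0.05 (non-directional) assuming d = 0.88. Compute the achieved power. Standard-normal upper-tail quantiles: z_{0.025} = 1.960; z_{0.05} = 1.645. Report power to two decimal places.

power ≈ 0.42

For two equal groups, power = Φ(d·√(n/2) − z_{α/2}).
d·√(n/2) = 0.88 × √(8/2) = 0.88 × 2.000 = 1.760.
z_β = 1.760 − 1.960 = -0.200.
Power = Φ(-0.200) = 0.421.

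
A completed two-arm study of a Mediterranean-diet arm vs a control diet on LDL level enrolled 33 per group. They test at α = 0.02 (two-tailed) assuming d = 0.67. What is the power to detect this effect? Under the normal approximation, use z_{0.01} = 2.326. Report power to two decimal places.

power ≈ 0.65

For two equal groups, power = Φ(d·√(n/2) − z_{α/2}).
d·√(n/2) = 0.67 × √(33/2) = 0.67 × 4.062 = 2.722.
z_β = 2.722 − 2.326 = 0.396.
Power = Φ(0.396) = 0.654.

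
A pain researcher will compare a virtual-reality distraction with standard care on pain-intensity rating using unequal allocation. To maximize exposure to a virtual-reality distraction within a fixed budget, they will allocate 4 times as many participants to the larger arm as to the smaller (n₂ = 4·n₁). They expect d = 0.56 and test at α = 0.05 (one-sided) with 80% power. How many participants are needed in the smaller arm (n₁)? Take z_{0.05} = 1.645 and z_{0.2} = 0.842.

With allocation ratio k = n₂/n₁ = 4, Var(x̄₁−x̄₂) = σ²(1/n₁ + 1/(k·n₁)) = σ²·(k+1)/(k·n₁).
So n₁ = (1 + 1/k)·((z_{α} + z_β)/d)² = 1.250 × (2.487/0.56)².
n₁ = 1.250 × 19.72 = 24.7.
Round up: n₁ = 25, giving n₂ = 4 × 25 = 100.

n₁ = 25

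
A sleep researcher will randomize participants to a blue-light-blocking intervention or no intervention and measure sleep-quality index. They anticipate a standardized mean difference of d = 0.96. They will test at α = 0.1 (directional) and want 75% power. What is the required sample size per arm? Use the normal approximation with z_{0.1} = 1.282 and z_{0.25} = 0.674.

n = 9 per group

For two independent groups with equal n: n = 2·((z_{α} + z_β) / d)².
z_{α} + z_β = 1.282 + 0.674 = 1.956.
n = 2 × (1.956 / 0.96)² = 2 × 2.038² = 2 × 4.15 = 8.3.
Round up to the next whole participant.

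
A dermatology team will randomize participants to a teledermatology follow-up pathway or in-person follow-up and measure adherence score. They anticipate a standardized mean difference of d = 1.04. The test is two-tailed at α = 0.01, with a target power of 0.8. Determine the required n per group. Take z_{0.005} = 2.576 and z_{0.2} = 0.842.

n = 22 per group

For two independent groups with equal n: n = 2·((z_{α/2} + z_β) / d)².
z_{α/2} + z_β = 2.576 + 0.842 = 3.418.
n = 2 × (3.418 / 1.04)² = 2 × 3.287² = 2 × 10.80 = 21.6.
Round up to the next whole participant.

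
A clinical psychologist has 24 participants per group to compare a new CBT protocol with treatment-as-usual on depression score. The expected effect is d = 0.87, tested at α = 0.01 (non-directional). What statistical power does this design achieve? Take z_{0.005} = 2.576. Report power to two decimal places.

power ≈ 0.67

For two equal groups, power = Φ(d·√(n/2) − z_{α/2}).
d·√(n/2) = 0.87 × √(24/2) = 0.87 × 3.464 = 3.014.
z_β = 3.014 − 2.576 = 0.438.
Power = Φ(0.438) = 0.669.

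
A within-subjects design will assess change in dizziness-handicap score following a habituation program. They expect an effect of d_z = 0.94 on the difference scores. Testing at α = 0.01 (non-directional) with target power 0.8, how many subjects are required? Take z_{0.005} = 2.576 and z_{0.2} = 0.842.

For a paired (one-sample on differences) test: n = ((z_{α/2} + z_β) / d)².
z_{α/2} + z_β = 2.576 + 0.842 = 3.418.
n = (3.418 / 0.94)² = 3.636² = 13.22.
Round up.

n = 14 pairs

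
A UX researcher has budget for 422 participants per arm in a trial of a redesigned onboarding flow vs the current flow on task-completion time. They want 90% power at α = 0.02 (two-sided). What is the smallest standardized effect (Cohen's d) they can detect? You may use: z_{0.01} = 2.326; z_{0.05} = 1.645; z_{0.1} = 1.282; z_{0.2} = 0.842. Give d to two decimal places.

For two independent groups of n = 422 each: d_min = (z_{α/2} + z_β)·√(2/n).
z-sum = 2.326 + 1.282 = 3.608.
d_min = 3.608 × √(2/422) = 3.608 × 0.0688 = 0.248.

d_min ≈ 0.25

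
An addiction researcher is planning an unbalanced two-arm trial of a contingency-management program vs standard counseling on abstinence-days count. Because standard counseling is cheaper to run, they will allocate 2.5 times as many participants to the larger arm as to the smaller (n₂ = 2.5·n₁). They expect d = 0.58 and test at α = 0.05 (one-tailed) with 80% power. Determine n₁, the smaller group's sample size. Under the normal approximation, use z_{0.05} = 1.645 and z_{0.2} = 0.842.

n₁ = 26

With allocation ratio k = n₂/n₁ = 2.5, Var(x̄₁−x̄₂) = σ²(1/n₁ + 1/(k·n₁)) = σ²·(k+1)/(k·n₁).
So n₁ = (1 + 1/k)·((z_{α} + z_β)/d)² = 1.400 × (2.487/0.58)².
n₁ = 1.400 × 18.39 = 25.7.
Round up: n₁ = 26, giving n₂ = 2.5 × 26 = 65.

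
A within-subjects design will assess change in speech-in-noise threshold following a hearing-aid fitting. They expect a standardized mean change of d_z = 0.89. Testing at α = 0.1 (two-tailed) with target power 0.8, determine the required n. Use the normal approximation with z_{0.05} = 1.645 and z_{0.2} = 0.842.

n = 8 pairs

For a paired (one-sample on differences) test: n = ((z_{α/2} + z_β) / d)².
z_{α/2} + z_β = 1.645 + 0.842 = 2.487.
n = (2.487 / 0.89)² = 2.794² = 7.81.
Round up.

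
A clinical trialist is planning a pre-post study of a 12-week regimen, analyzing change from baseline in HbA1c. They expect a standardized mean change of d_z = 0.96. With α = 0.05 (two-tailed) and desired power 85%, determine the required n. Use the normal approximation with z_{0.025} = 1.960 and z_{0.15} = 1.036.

For a paired (one-sample on differences) test: n = ((z_{α/2} + z_β) / d)².
z_{α/2} + z_β = 1.960 + 1.036 = 2.996.
n = (2.996 / 0.96)² = 3.121² = 9.74.
Round up.

n = 10 pairs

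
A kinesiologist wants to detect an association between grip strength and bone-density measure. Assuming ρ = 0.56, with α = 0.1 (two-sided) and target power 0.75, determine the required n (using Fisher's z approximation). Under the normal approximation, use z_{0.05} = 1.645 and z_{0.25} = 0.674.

n = 17

Fisher's z: C = ½·ln((1+r)/(1−r)) = ½·ln(3.5455) = 0.6328.
n = ((z_{α/2} + z_β)/C)² + 3.
(1.645 + 0.674) / 0.6328 = 2.319 / 0.6328 = 3.665.
n = 3.665² + 3 = 13.43 + 3 = 16.4.
Round up.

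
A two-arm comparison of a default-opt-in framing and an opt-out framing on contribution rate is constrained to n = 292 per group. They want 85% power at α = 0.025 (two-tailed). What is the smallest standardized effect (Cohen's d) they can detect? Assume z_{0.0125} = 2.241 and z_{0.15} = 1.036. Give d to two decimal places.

d_min ≈ 0.27

For two independent groups of n = 292 each: d_min = (z_{α/2} + z_β)·√(2/n).
z-sum = 2.241 + 1.036 = 3.277.
d_min = 3.277 × √(2/292) = 3.277 × 0.0828 = 0.271.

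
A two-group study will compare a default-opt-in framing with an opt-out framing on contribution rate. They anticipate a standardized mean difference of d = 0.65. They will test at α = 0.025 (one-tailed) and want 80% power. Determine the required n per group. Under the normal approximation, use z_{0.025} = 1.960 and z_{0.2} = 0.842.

n = 38 per group

For two independent groups with equal n: n = 2·((z_{α} + z_β) / d)².
z_{α} + z_β = 1.960 + 0.842 = 2.802.
n = 2 × (2.802 / 0.65)² = 2 × 4.311² = 2 × 18.58 = 37.2.
Round up to the next whole participant.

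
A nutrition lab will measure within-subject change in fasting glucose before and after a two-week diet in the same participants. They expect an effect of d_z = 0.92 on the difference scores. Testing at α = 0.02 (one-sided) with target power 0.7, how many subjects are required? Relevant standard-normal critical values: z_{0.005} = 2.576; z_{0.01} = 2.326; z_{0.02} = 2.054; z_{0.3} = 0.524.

For a paired (one-sample on differences) test: n = ((z_{α} + z_β) / d)².
z_{α} + z_β = 2.054 + 0.524 = 2.578.
n = (2.578 / 0.92)² = 2.802² = 7.85.
Round up.

n = 8 pairs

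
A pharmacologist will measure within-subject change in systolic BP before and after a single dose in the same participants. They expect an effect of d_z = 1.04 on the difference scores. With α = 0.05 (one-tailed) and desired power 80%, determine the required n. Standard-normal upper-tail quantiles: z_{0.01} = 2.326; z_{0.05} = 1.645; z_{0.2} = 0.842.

For a paired (one-sample on differences) test: n = ((z_{α} + z_β) / d)².
z_{α} + z_β = 1.645 + 0.842 = 2.487.
n = (2.487 / 1.04)² = 2.391² = 5.72.
Round up.

n = 6 pairs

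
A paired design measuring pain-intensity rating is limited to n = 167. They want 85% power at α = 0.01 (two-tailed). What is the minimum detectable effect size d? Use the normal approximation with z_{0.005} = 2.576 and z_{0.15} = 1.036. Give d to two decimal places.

d_min ≈ 0.28

For a single sample (or paired design) of n = 167: d_min = (z_{α/2} + z_β)/√n.
z-sum = 2.576 + 1.036 = 3.612.
d_min = 3.612 / √167 = 3.612 / 12.923 = 0.280.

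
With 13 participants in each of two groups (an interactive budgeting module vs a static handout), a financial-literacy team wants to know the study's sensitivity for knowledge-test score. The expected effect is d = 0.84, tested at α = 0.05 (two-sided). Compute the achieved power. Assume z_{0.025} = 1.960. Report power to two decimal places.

power ≈ 0.57

For two equal groups, power = Φ(d·√(n/2) − z_{α/2}).
d·√(n/2) = 0.84 × √(13/2) = 0.84 × 2.550 = 2.142.
z_β = 2.142 − 1.960 = 0.182.
Power = Φ(0.182) = 0.572.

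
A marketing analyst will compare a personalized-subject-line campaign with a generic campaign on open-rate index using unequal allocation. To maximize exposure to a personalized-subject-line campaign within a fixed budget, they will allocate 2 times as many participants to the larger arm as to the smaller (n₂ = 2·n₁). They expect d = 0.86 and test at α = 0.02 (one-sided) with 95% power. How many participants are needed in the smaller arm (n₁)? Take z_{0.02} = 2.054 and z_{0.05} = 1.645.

With allocation ratio k = n₂/n₁ = 2, Var(x̄₁−x̄₂) = σ²(1/n₁ + 1/(k·n₁)) = σ²·(k+1)/(k·n₁).
So n₁ = (1 + 1/k)·((z_{α} + z_β)/d)² = 1.500 × (3.699/0.86)².
n₁ = 1.500 × 18.50 = 27.8.
Round up: n₁ = 28, giving n₂ = 2 × 28 = 56.

n₁ = 28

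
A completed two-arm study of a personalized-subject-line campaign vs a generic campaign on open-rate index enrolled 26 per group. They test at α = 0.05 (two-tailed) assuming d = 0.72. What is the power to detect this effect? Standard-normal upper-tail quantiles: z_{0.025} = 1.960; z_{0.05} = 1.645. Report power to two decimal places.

For two equal groups, power = Φ(d·√(n/2) − z_{α/2}).
d·√(n/2) = 0.72 × √(26/2) = 0.72 × 3.606 = 2.596.
z_β = 2.596 − 1.960 = 0.636.
Power = Φ(0.636) = 0.738.

power ≈ 0.74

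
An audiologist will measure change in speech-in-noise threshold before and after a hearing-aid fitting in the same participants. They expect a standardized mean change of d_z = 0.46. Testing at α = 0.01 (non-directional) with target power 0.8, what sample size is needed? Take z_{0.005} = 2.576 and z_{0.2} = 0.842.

n = 56 pairs

For a paired (one-sample on differences) test: n = ((z_{α/2} + z_β) / d)².
z_{α/2} + z_β = 2.576 + 0.842 = 3.418.
n = (3.418 / 0.46)² = 7.430² = 55.21.
Round up.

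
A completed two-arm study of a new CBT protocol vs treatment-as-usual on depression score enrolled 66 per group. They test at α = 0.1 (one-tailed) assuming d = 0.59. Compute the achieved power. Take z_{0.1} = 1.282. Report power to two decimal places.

power ≈ 0.98

For two equal groups, power = Φ(d·√(n/2) − z_{α}).
d·√(n/2) = 0.59 × √(66/2) = 0.59 × 5.745 = 3.389.
z_β = 3.389 − 1.282 = 2.107.
Power = Φ(2.107) = 0.982.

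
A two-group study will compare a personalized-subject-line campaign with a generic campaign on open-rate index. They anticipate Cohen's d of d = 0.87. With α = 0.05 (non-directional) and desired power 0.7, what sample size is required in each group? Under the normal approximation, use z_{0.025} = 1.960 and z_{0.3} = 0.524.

n = 17 per group

For two independent groups with equal n: n = 2·((z_{α/2} + z_β) / d)².
z_{α/2} + z_β = 1.960 + 0.524 = 2.484.
n = 2 × (2.484 / 0.87)² = 2 × 2.855² = 2 × 8.15 = 16.3.
Round up to the next whole participant.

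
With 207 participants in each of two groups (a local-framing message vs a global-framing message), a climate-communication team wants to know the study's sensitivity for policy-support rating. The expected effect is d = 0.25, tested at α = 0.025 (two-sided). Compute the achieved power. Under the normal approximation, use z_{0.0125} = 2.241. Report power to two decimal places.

For two equal groups, power = Φ(d·√(n/2) − z_{α/2}).
d·√(n/2) = 0.25 × √(207/2) = 0.25 × 10.173 = 2.543.
z_β = 2.543 − 2.241 = 0.302.
Power = Φ(0.302) = 0.619.

power ≈ 0.62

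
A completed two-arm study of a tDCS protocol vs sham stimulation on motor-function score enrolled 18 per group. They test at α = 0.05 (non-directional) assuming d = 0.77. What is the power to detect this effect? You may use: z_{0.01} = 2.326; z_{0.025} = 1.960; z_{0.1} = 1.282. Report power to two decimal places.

For two equal groups, power = Φ(d·√(n/2) − z_{α/2}).
d·√(n/2) = 0.77 × √(18/2) = 0.77 × 3.000 = 2.310.
z_β = 2.310 − 1.960 = 0.350.
Power = Φ(0.350) = 0.637.

power ≈ 0.64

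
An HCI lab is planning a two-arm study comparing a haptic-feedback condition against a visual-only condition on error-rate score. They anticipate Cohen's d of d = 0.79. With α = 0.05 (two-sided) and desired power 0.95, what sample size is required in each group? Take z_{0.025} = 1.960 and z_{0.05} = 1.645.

n = 42 per group

For two independent groups with equal n: n = 2·((z_{α/2} + z_β) / d)².
z_{α/2} + z_β = 1.960 + 1.645 = 3.605.
n = 2 × (3.605 / 0.79)² = 2 × 4.563² = 2 × 20.82 = 41.6.
Round up to the next whole participant.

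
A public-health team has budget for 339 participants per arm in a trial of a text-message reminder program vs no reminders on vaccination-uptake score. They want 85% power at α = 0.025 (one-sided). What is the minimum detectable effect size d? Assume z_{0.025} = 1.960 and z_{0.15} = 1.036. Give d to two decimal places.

d_min ≈ 0.23

For two independent groups of n = 339 each: d_min = (z_{α} + z_β)·√(2/n).
z-sum = 1.960 + 1.036 = 2.996.
d_min = 2.996 × √(2/339) = 2.996 × 0.0768 = 0.230.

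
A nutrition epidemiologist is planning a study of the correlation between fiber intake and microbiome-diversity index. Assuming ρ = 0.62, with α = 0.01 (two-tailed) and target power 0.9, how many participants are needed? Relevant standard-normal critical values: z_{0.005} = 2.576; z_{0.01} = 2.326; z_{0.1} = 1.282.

Fisher's z: C = ½·ln((1+r)/(1−r)) = ½·ln(4.2632) = 0.7250.
n = ((z_{α/2} + z_β)/C)² + 3.
(2.576 + 1.282) / 0.7250 = 3.858 / 0.7250 = 5.321.
n = 5.321² + 3 = 28.32 + 3 = 31.3.
Round up.

n = 32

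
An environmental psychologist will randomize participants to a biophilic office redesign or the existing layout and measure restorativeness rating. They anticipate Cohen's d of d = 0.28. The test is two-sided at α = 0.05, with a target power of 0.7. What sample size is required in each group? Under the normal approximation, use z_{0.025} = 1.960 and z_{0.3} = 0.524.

For two independent groups with equal n: n = 2·((z_{α/2} + z_β) / d)².
z_{α/2} + z_β = 1.960 + 0.524 = 2.484.
n = 2 × (2.484 / 0.28)² = 2 × 8.871² = 2 × 78.70 = 157.4.
Round up to the next whole participant.

n = 158 per group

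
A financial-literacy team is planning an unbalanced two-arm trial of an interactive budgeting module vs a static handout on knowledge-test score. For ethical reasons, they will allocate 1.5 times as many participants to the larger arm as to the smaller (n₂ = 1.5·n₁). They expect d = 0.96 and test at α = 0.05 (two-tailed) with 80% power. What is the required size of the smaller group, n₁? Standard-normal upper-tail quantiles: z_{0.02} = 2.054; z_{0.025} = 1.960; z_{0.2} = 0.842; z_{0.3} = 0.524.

With allocation ratio k = n₂/n₁ = 1.5, Var(x̄₁−x̄₂) = σ²(1/n₁ + 1/(k·n₁)) = σ²·(k+1)/(k·n₁).
So n₁ = (1 + 1/k)·((z_{α/2} + z_β)/d)² = 1.667 × (2.802/0.96)².
n₁ = 1.667 × 8.52 = 14.2.
Round up: n₁ = 15, giving n₂ = ⌈1.5 × 15⌉ = ⌈22.5⌉ = 23.

n₁ = 15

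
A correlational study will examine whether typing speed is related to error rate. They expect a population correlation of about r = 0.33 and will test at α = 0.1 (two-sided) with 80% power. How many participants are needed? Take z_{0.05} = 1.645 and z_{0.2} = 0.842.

n = 56

Fisher's z: C = ½·ln((1+r)/(1−r)) = ½·ln(1.9851) = 0.3428.
n = ((z_{α/2} + z_β)/C)² + 3.
(1.645 + 0.842) / 0.3428 = 2.487 / 0.3428 = 7.255.
n = 7.255² + 3 = 52.63 + 3 = 55.6.
Round up.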